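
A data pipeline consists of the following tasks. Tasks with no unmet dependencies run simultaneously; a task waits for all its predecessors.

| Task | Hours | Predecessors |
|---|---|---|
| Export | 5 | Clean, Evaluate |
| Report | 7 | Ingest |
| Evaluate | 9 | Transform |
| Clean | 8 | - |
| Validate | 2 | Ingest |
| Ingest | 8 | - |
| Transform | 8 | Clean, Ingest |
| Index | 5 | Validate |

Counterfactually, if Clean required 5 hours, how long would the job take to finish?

30

The binding path is Clean→Transform→Evaluate→Export = 8+8+9+5 = 30; finish at 30 hours.
Clean is on the critical path; changing it to 5 makes that path 27 hours.
New critical path: Ingest→Transform→Evaluate→Export = 8+8+9+5 = 30 ⇒ 30 hours.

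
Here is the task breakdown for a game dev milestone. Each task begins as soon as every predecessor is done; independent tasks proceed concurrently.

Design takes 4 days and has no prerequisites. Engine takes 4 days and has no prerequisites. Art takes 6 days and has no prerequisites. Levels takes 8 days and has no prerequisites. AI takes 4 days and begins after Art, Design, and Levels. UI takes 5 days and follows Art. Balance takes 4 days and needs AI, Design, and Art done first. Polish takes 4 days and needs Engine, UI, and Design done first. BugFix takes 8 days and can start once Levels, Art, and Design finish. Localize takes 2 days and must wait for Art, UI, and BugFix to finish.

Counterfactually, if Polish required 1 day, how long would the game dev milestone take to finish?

18

Baseline: Levels→BugFix→Localize = 8+8+2 = 18 → 18 days.
The longest path through Polish is only 15 days, so Polish has float 3.
That remains the longest chain; total 18 days.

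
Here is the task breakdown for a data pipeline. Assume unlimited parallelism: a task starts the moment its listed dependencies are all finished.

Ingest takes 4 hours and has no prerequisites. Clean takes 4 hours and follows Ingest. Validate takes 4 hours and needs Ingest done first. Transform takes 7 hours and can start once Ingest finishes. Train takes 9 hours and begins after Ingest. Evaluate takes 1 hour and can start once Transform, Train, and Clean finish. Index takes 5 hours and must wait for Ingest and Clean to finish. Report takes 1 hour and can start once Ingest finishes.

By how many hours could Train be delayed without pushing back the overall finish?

0

The longest chain is Ingest→Train→Evaluate = 4+9+1 = 14; overall finish 14 hours.
Longest path through Train: 14 hours (earliest finish 13, latest finish 13).
Float = 14 − 14 = 0.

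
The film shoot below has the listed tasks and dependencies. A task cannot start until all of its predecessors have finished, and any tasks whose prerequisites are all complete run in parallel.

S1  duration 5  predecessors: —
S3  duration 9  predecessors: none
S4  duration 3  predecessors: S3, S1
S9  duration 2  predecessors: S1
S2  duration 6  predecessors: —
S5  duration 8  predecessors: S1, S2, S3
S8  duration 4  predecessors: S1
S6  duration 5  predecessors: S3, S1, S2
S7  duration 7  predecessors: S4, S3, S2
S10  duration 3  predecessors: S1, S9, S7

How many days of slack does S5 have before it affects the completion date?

Critical path: S3→S4→S7→S10 = 9+3+7+3 = 22, so the finish is 22 days.
The longest chain containing S5 totals 17 days.
Slack of S5 = 14 − 9 = 5 days.

5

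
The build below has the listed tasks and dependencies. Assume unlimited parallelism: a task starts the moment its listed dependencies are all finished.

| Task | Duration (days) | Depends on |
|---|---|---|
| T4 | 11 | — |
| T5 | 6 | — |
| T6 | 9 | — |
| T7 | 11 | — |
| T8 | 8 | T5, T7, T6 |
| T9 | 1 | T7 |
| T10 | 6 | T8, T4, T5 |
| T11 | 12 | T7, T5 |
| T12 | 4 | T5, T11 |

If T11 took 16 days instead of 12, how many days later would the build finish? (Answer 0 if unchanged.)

4

Baseline: T7→T11→T12 = 11+12+4 = 27 → 27 days.
T11 is on the critical path; changing it to 16 makes that path 31 days.
No other chain overtakes it, so the finish is 31 days.
Change in finish: 31 − 27 = +4 days.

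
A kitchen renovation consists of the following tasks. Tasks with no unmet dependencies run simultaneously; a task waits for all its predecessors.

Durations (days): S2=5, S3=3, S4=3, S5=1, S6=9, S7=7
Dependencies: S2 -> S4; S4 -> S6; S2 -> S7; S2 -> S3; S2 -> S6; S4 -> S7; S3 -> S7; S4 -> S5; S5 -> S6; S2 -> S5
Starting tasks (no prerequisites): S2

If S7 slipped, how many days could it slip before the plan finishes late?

3

Critical path: S2→S4→S5→S6 = 5+3+1+9 = 18, so the finish is 18 days.
S7 finishes as early as 15 and must finish by 18.
Float = 18 − 15 = 3.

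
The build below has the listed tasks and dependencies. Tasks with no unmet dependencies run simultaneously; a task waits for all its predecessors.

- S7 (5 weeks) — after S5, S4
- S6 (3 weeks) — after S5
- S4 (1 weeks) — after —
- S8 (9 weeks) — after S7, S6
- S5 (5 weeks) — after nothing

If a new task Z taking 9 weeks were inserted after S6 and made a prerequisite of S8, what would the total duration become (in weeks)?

Originally the job takes 19 weeks.
With Z inserted, S8 now waits for max(S7, S6, Z).
New critical path: S5→S6→Z→S8 = 5+3+9+9 = 26 ⇒ 26 weeks.

26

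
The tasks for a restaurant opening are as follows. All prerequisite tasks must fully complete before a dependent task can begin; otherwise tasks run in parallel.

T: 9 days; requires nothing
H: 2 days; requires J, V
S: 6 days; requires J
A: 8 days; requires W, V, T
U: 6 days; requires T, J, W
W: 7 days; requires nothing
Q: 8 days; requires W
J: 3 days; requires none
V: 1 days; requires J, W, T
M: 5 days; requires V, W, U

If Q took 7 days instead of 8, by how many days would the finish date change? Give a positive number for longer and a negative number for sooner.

0

The binding path is T→U→M = 9+6+5 = 20; finish at 20 days.
Q has 5 days of float (longest path through it is 15).
The critical path is still T→U→M; finish is now 20 days.
Change in finish: 20 − 20 = +0 days.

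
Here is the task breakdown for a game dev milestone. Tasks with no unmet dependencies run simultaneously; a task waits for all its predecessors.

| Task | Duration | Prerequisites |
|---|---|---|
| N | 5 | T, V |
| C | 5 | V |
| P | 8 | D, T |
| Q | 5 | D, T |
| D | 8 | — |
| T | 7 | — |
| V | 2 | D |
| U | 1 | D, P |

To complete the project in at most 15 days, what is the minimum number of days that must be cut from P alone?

Current finish: 17 days; target: 15.
P is on every critical path, so each day cut from P cuts the finish by one (this holds down to a finish of 15).
Need 17 − 15 = 2 days off P → P becomes 6 days, finish becomes 15.

2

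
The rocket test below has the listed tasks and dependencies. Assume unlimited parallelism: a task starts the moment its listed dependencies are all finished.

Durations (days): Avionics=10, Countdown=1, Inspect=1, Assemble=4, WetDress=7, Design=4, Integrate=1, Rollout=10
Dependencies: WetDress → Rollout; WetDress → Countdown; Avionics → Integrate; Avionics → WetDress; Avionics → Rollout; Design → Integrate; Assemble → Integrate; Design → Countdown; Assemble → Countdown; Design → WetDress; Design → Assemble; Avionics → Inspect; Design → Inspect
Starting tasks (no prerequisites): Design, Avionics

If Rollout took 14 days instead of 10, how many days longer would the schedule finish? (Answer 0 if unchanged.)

4

Critical path before the change: Avionics→WetDress→Rollout = 10+7+10 = 27 giving 27 days.
Rollout lies on that path, so at 14 days the path becomes 31 days.
The critical path is still Avionics→WetDress→Rollout; finish is now 31 days.
Change in finish: 31 − 27 = +4 days.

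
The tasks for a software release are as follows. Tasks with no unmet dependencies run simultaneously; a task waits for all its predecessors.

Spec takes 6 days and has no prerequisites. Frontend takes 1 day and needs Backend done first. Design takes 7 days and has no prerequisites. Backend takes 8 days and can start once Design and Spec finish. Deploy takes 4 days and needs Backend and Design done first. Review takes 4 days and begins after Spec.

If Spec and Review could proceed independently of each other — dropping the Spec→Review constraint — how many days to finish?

19

Before: longest chain Design→Backend→Deploy = 7+8+4 = 19, finish 19.
Without Spec→Review, Review's earliest start moves from 6 to 0.
After: Design→Backend→Deploy = 7+8+4 = 19 → 19 days.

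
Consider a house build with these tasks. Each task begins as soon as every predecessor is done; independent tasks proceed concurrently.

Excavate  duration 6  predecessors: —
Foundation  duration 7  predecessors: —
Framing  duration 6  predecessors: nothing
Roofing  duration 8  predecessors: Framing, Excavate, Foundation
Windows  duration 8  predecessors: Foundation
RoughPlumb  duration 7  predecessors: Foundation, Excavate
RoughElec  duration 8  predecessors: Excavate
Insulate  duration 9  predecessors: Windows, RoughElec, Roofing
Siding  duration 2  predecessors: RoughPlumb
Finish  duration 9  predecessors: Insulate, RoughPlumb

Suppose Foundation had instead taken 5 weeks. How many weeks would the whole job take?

32

Baseline: Foundation→Roofing→Insulate→Finish = 7+8+9+9 = 33 → 33 weeks.
Foundation is on the critical path; changing it to 5 makes that path 31 weeks.
New critical path: Excavate→Roofing→Insulate→Finish = 6+8+9+9 = 32 ⇒ 32 weeks.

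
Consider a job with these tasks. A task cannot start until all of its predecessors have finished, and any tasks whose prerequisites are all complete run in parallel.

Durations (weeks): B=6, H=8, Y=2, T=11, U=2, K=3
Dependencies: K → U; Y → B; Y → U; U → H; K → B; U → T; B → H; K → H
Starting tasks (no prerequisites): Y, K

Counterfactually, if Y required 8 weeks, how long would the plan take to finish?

Baseline: K→B→H = 3+6+8 = 17 → 17 weeks.
Y is off the critical path — its longest chain is 16 weeks, giving 1 of slack.
New critical path: Y→B→H = 8+6+8 = 22 ⇒ 22 weeks.

22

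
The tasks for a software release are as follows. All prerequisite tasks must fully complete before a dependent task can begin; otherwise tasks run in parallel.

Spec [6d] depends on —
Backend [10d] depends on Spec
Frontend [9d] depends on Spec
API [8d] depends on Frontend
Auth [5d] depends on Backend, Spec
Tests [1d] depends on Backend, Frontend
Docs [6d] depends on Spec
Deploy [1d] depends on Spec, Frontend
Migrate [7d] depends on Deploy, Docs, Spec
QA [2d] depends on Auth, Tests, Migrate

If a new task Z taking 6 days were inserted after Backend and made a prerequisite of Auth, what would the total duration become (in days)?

29

Originally the job takes 25 days.
With Z inserted, Auth now waits for max(Backend, Spec, Z).
New critical path: Spec→Backend→Z→Auth→QA = 6+10+6+5+2 = 29 ⇒ 29 days.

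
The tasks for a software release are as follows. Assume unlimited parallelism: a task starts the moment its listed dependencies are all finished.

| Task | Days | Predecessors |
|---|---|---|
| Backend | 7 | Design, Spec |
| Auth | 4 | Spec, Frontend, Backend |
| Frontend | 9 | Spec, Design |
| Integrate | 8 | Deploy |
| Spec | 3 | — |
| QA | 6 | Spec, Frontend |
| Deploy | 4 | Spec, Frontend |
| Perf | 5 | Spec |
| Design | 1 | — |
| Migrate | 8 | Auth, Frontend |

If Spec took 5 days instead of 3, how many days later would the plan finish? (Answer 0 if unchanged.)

Actual critical path: Spec→Frontend→Auth→Migrate = 3+9+4+8 = 24 ⇒ 24 days.
Since Spec is critical, the +2 change carries straight to that chain (now 26 days).
No other chain overtakes it, so the finish is 26 days.
Change in finish: 26 − 24 = +2 days.

2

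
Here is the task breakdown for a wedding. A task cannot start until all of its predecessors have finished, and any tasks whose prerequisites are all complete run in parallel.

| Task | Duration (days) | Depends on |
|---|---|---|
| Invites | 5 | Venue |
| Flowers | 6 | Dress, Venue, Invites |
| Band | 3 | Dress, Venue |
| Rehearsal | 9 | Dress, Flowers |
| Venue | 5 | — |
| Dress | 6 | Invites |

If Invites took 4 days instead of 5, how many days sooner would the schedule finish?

1

Actual critical path: Venue→Invites→Dress→Flowers→Rehearsal = 5+5+6+6+9 = 31 ⇒ 31 days.
Invites lies on that path, so at 4 days the path becomes 30 days.
That remains the longest chain; total 30 days.
Change in finish: 30 − 31 = -1 days.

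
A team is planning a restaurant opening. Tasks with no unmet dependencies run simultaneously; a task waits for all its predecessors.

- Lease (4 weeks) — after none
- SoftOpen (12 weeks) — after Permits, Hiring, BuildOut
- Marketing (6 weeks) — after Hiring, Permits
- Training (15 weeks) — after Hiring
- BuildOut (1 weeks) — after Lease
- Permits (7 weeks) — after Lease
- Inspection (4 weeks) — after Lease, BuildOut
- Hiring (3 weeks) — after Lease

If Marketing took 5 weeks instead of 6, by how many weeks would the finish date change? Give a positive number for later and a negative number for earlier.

The binding path is Lease→Permits→SoftOpen = 4+7+12 = 23; finish at 23 weeks.
The longest path through Marketing is only 17 weeks, so Marketing has float 6.
The critical path is still Lease→Permits→SoftOpen; finish is now 23 weeks.
Change in finish: 23 − 23 = +0 weeks.

0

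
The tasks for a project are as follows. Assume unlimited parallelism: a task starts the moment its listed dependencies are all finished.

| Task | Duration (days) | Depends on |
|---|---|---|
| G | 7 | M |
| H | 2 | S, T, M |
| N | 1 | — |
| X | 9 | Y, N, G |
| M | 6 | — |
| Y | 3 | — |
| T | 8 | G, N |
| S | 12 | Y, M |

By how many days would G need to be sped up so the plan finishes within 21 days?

2

Current finish: 23 days; target: 21.
G is on every critical path, so each day cut from G cuts the finish by one (this holds down to a finish of 20).
Need 23 − 21 = 2 days off G → G becomes 5 days, finish becomes 21.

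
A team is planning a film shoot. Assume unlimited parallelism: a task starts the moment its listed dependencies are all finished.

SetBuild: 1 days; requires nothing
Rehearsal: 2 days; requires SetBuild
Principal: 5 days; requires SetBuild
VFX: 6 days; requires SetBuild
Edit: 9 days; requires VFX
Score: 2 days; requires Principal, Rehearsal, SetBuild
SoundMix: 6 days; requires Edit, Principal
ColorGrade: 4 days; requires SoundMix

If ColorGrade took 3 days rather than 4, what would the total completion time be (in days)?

25

Baseline: SetBuild→VFX→Edit→SoundMix→ColorGrade = 1+6+9+6+4 = 26 → 26 days.
Since ColorGrade is critical, the -1 change carries straight to that chain (now 25 days).
The critical path is still SetBuild→VFX→Edit→SoundMix→ColorGrade; finish is now 25 days.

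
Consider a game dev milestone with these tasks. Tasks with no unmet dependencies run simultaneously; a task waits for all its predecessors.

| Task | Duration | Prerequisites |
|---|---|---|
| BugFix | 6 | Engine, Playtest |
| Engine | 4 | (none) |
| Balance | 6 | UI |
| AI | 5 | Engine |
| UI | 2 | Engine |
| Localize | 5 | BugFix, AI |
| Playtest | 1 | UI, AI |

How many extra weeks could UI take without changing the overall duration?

3

Critical path: Engine→AI→Playtest→BugFix→Localize = 4+5+1+6+5 = 21, so the finish is 21 weeks.
The longest chain containing UI totals 18 weeks.
Slack of UI = 7 − 4 = 3 weeks.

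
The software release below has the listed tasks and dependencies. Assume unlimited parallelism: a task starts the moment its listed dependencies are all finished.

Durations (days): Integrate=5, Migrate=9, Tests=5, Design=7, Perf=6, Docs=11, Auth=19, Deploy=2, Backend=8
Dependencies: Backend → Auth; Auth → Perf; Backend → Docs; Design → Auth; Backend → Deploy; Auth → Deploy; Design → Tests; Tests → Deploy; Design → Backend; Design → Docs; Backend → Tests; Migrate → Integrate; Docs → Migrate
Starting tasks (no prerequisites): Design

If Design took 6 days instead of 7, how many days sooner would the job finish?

Baseline: Design→Backend→Auth→Perf = 7+8+19+6 = 40 → 40 days.
Since Design is critical, the -1 change carries straight to that chain (now 39 days).
That remains the longest chain; total 39 days.
Change in finish: 39 − 40 = -1 days.

1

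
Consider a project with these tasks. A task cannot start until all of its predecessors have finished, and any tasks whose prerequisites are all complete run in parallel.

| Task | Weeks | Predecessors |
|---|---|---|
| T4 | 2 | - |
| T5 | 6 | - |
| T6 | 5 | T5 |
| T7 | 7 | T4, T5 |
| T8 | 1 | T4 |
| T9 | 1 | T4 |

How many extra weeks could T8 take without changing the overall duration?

10

T5→T7 = 6+7 = 13 sets the makespan at 13 weeks.
T8 finishes as early as 3 and must finish by 13.
Slack of T8 = 12 − 2 = 10 weeks.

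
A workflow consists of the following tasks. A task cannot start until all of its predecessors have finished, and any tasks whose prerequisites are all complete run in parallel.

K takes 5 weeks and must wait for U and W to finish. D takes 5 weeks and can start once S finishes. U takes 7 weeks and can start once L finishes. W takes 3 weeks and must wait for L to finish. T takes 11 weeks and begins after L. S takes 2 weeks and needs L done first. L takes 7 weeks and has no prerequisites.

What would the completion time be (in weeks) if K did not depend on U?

18

With the dependency in place, L→U→K = 7+7+5 = 19 sets the finish at 19 weeks.
Without U→K, K's earliest start moves from 14 to 10.
The longest chain is now L→T = 7+11 = 18, so the workflow takes 18 weeks.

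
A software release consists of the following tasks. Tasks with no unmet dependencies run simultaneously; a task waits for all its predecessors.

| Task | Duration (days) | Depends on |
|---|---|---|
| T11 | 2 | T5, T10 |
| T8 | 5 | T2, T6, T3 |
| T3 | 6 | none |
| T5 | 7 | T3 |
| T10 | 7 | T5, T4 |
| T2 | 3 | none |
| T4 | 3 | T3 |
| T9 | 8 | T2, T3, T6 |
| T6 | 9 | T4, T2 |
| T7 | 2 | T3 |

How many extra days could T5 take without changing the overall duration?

4

T3→T4→T6→T9 = 6+3+9+8 = 26 sets the makespan at 26 days.
T5 finishes as early as 13 and must finish by 17.
So T5 can slip 17 − 13 = 4 days.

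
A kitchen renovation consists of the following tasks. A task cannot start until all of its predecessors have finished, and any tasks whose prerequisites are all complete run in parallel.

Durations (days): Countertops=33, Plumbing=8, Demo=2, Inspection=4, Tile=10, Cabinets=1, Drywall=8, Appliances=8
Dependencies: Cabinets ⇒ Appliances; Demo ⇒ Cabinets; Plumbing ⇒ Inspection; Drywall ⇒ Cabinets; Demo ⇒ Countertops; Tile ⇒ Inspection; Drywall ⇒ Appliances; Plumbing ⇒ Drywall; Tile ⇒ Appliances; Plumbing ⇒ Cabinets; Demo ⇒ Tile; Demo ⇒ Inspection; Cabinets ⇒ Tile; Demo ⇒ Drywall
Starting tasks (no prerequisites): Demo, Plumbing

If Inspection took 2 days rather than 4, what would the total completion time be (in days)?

The binding path is Demo→Countertops = 2+33 = 35; finish at 35 days.
Inspection is off the critical path — its longest chain is 31 days, giving 4 of slack.
No other chain overtakes it, so the finish is 35 days.

35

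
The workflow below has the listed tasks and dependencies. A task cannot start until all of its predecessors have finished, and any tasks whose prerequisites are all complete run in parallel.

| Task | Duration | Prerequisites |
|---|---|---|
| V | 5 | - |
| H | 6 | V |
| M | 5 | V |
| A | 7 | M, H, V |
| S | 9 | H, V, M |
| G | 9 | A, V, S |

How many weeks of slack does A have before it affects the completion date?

2

The longest chain is V→H→S→G = 5+6+9+9 = 29; overall finish 29 weeks.
Longest path through A: 27 weeks (earliest finish 18, latest finish 20).
Slack of A = 13 − 11 = 2 weeks.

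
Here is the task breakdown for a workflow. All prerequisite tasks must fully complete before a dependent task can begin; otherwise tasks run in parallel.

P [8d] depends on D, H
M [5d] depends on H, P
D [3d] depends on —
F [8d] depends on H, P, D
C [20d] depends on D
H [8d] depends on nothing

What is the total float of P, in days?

0

H→P→F = 8+8+8 = 24 sets the makespan at 24 days.
The longest chain containing P totals 24 days.
Float = 24 − 24 = 0.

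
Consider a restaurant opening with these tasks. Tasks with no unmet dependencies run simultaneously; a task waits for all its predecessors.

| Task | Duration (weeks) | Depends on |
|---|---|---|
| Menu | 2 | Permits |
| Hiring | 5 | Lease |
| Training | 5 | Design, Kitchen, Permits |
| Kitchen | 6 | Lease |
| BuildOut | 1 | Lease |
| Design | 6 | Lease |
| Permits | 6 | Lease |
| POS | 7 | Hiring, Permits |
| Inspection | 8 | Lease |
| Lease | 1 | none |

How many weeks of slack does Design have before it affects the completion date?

2

Critical path: Lease→Permits→POS = 1+6+7 = 14, so the finish is 14 weeks.
The longest chain containing Design totals 12 weeks.
Slack of Design = 3 − 1 = 2 weeks.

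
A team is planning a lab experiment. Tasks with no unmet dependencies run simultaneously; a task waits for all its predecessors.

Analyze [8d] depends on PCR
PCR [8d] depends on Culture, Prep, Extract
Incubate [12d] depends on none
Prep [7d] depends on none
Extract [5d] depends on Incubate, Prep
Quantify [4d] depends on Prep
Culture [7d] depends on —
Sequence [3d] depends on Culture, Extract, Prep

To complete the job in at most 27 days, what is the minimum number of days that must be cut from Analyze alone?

Current finish: 33 days; target: 27.
Analyze is on every critical path, so each day cut from Analyze cuts the finish by one (this holds down to a finish of 26).
Need 33 − 27 = 6 days off Analyze → Analyze becomes 2 days, finish becomes 27.

6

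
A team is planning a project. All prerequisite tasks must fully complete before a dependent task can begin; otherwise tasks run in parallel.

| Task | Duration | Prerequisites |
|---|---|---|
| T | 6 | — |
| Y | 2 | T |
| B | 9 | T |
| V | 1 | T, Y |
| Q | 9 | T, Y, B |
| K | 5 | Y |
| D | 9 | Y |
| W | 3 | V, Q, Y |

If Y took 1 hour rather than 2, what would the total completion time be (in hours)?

27

Actual critical path: T→B→Q→W = 6+9+9+3 = 27 ⇒ 27 hours.
The longest path through Y is only 20 hours, so Y has float 7.
The critical path is still T→B→Q→W; finish is now 27 hours.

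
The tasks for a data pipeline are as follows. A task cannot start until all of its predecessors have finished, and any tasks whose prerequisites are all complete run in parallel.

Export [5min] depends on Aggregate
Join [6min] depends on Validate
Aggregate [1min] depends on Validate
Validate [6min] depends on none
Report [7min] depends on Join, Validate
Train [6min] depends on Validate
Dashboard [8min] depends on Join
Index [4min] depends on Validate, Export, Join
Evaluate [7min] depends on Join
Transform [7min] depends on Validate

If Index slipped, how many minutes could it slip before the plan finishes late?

The longest chain is Validate→Join→Dashboard = 6+6+8 = 20; overall finish 20 minutes.
Longest path through Index: 16 minutes (earliest finish 16, latest finish 20).
So Index can slip 20 − 16 = 4 minutes.

4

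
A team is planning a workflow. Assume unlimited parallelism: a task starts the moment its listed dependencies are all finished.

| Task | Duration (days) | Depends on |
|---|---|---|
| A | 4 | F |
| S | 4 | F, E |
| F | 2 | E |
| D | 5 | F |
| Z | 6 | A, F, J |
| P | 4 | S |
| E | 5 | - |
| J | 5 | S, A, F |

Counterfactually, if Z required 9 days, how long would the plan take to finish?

Baseline: E→F→A→J→Z = 5+2+4+5+6 = 22 → 22 days.
Z is on the critical path; changing it to 9 makes that path 25 days.
The critical path is still E→F→A→J→Z; finish is now 25 days.

25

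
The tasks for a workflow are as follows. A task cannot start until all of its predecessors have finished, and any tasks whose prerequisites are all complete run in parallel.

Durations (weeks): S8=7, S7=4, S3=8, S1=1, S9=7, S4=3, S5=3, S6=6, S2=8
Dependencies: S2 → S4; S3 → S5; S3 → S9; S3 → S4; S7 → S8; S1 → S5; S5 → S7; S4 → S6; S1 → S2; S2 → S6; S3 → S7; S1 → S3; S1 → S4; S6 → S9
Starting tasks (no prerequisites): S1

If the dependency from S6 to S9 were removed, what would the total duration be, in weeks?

23

Original critical path: S1→S2→S4→S6→S9 = 1+8+3+6+7 = 25 ⇒ 25 weeks.
Without S6→S9, S9's earliest start moves from 18 to 9.
The longest chain is now S1→S3→S5→S7→S8 = 1+8+3+4+7 = 23, so the job takes 23 weeks.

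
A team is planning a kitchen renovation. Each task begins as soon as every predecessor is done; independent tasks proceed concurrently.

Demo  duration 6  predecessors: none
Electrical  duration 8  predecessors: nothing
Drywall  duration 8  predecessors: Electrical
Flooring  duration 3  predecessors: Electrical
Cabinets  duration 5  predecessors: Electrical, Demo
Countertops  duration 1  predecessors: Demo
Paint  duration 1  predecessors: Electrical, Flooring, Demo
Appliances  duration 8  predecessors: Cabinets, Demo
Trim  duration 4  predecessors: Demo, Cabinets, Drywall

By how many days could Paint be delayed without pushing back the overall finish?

9

Critical path: Electrical→Cabinets→Appliances = 8+5+8 = 21, so the finish is 21 days.
The longest chain containing Paint totals 12 days.
Slack of Paint = 20 − 11 = 9 days.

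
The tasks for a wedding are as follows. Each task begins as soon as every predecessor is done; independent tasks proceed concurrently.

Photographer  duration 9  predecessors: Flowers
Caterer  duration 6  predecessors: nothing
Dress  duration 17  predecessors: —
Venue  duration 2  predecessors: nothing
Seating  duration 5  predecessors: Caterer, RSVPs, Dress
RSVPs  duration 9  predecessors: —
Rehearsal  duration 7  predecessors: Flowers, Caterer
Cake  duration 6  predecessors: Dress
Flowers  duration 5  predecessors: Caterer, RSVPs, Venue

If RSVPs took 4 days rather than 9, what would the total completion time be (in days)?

As given, the longest chain is RSVPs→Flowers→Photographer = 9+5+9 = 23, so the finish is 23 days.
RSVPs is on the critical path; changing it to 4 makes that path 18 days.
The binding chain switches to Dress→Cake = 17+6 = 23; finish 23 days.

23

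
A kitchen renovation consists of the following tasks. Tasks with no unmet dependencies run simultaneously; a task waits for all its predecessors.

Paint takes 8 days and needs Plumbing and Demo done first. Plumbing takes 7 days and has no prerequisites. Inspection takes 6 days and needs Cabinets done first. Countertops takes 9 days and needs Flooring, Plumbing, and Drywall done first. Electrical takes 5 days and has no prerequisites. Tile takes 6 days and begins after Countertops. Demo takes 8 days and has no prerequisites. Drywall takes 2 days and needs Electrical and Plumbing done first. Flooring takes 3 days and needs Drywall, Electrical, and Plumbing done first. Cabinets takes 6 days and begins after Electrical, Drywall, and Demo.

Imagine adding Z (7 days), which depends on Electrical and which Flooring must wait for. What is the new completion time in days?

30

Originally the kitchen renovation takes 27 days.
With Z inserted, Flooring now waits for max(Drywall, Electrical, Plumbing, Z).
New critical path: Electrical→Z→Flooring→Countertops→Tile = 5+7+3+9+6 = 30 ⇒ 30 days.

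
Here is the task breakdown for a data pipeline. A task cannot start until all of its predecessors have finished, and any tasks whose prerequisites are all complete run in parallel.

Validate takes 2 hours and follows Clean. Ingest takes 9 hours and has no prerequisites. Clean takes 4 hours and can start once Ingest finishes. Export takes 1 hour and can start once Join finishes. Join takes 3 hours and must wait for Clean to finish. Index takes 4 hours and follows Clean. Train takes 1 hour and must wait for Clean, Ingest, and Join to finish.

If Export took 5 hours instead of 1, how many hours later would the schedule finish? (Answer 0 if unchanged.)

Critical path before the change: Ingest→Clean→Join→Export = 9+4+3+1 = 17 giving 17 hours.
Export is on the critical path; changing it to 5 makes that path 21 hours.
The critical path is still Ingest→Clean→Join→Export; finish is now 21 hours.
Change in finish: 21 − 17 = +4 hours.

4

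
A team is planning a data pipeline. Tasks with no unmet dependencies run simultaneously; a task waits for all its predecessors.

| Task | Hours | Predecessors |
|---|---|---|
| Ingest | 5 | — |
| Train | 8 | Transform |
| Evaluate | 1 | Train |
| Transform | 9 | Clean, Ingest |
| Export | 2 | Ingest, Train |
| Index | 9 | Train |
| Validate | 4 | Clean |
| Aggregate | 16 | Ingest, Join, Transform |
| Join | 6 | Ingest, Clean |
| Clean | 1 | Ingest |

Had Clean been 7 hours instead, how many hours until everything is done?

38

The binding path is Ingest→Clean→Transform→Train→Index = 5+1+9+8+9 = 32; finish at 32 hours.
Clean is on the critical path; changing it to 7 makes that path 38 hours.
That remains the longest chain; total 38 hours.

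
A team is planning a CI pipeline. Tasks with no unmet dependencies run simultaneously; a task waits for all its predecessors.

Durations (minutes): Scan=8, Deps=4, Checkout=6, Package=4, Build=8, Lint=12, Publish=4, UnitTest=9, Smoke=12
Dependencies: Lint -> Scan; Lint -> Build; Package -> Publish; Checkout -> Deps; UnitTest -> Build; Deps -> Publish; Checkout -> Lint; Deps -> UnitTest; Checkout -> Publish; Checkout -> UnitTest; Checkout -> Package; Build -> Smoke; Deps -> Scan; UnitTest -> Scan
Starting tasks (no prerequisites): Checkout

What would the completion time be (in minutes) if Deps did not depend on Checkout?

Before: longest chain Checkout→Deps→UnitTest→Build→Smoke = 6+4+9+8+12 = 39, finish 39.
Without Checkout→Deps, Deps's earliest start moves from 6 to 0.
After: Checkout→Lint→Build→Smoke = 6+12+8+12 = 38 → 38 minutes.

38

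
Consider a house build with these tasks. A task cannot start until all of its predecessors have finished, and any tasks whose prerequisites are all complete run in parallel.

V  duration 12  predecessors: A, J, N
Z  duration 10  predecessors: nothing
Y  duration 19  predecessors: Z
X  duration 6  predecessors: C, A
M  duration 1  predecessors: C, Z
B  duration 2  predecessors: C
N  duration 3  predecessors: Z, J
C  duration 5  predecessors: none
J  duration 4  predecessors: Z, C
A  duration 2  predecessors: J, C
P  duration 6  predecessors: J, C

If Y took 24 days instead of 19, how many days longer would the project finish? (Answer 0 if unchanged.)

5

Actual critical path: Z→Y = 10+19 = 29 ⇒ 29 days.
Since Y is critical, the +5 change carries straight to that chain (now 34 days).
That remains the longest chain; total 34 days.
Change in finish: 34 − 29 = +5 days.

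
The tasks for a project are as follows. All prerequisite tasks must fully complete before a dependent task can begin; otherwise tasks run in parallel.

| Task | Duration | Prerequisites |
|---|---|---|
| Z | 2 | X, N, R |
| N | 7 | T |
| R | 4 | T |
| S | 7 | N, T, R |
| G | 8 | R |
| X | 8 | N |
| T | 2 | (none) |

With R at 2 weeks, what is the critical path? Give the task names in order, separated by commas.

The binding path is T→N→X→Z = 2+7+8+2 = 19; finish at 19 weeks.
The longest path through R is only 14 weeks, so R has float 5.
No other chain overtakes it, so the finish is 19 weeks.

T, N, X, Z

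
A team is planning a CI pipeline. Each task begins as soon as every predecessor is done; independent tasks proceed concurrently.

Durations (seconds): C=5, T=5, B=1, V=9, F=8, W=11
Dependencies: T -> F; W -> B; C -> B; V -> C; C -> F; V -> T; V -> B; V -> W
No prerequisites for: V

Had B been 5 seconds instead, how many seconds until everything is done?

The binding path is V→T→F = 9+5+8 = 22; finish at 22 seconds.
The longest path through B is only 21 seconds, so B has float 1.
New critical path: V→W→B = 9+11+5 = 25 ⇒ 25 seconds.

25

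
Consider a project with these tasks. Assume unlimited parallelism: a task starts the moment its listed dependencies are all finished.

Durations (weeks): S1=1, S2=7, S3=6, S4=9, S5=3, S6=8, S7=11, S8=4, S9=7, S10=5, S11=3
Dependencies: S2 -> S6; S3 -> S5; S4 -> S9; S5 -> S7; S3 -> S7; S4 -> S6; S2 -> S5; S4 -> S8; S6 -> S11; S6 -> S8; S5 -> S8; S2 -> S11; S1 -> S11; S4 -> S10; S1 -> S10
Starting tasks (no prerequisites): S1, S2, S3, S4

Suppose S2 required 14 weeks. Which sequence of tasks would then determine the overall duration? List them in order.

S2, S5, S7

Baseline: S2→S5→S7 = 7+3+11 = 21 → 21 weeks.
Since S2 is critical, the +7 change carries straight to that chain (now 28 weeks).
That remains the longest chain; total 28 weeks.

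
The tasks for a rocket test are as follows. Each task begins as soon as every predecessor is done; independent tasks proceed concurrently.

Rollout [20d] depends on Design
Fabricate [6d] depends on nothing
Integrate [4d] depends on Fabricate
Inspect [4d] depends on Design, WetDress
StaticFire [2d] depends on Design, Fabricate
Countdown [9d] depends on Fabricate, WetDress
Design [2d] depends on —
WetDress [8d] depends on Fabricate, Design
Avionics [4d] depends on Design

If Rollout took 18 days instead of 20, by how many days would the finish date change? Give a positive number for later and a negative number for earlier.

The binding path is Fabricate→WetDress→Countdown = 6+8+9 = 23; finish at 23 days.
Rollout has 1 day of float (longest path through it is 22).
No other chain overtakes it, so the finish is 23 days.
Change in finish: 23 − 23 = +0 days.

0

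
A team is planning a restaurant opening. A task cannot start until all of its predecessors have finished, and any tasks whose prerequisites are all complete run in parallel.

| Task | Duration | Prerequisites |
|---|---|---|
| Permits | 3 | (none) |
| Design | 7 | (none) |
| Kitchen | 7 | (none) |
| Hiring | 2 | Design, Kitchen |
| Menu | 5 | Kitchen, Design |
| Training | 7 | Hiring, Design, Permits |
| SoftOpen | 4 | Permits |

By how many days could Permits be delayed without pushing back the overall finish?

6

The longest chain is Design→Hiring→Training = 7+2+7 = 16; overall finish 16 days.
Permits finishes as early as 3 and must finish by 9.
So Permits can slip 9 − 3 = 6 days.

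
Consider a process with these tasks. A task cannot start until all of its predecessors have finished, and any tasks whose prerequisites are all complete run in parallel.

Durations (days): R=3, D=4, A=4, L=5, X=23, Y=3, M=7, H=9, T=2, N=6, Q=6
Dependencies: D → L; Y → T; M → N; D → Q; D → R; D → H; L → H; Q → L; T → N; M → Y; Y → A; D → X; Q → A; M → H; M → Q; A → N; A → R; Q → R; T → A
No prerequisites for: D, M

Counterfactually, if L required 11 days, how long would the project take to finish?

Critical path before the change: M→Q→L→H = 7+6+5+9 = 27 giving 27 days.
L lies on that path, so at 11 days the path becomes 33 days.
That remains the longest chain; total 33 days.

33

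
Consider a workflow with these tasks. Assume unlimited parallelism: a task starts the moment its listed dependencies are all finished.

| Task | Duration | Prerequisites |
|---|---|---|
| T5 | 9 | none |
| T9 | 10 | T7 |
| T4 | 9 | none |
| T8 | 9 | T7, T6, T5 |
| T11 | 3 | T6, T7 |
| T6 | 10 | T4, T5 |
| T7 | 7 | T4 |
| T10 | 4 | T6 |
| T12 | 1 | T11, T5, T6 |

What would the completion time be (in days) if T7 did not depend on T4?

Before: longest chain T4→T6→T8 = 9+10+9 = 28, finish 28.
Without T4→T7, T7's earliest start moves from 9 to 0.
New critical path: T4→T6→T8 = 9+10+9 = 28 ⇒ 28 days.

28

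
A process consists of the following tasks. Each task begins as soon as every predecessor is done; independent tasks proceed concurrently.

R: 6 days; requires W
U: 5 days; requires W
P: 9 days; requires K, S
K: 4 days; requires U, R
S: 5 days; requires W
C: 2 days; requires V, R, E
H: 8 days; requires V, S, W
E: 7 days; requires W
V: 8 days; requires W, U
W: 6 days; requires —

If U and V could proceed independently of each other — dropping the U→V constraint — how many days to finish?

Original critical path: W→U→V→H = 6+5+8+8 = 27 ⇒ 27 days.
Without U→V, V's earliest start moves from 11 to 6.
The longest chain is now W→R→K→P = 6+6+4+9 = 25, so the process takes 25 days.

25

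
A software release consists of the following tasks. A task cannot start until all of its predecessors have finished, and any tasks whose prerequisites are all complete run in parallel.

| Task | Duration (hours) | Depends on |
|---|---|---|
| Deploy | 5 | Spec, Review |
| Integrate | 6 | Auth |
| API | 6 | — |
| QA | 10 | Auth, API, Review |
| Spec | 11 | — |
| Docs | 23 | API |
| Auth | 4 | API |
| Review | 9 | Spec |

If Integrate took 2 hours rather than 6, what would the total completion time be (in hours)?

The binding path is Spec→Review→QA = 11+9+10 = 30; finish at 30 hours.
Integrate has 14 hours of float (longest path through it is 16).
No other chain overtakes it, so the finish is 30 hours.

30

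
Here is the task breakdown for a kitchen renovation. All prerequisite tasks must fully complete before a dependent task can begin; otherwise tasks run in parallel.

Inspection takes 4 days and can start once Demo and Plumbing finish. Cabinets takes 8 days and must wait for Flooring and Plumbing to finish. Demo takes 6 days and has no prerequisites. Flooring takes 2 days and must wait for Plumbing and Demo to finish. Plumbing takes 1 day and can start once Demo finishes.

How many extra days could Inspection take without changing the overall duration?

6

Demo→Plumbing→Flooring→Cabinets = 6+1+2+8 = 17 sets the makespan at 17 days.
The longest chain containing Inspection totals 11 days.
Slack of Inspection = 13 − 7 = 6 days.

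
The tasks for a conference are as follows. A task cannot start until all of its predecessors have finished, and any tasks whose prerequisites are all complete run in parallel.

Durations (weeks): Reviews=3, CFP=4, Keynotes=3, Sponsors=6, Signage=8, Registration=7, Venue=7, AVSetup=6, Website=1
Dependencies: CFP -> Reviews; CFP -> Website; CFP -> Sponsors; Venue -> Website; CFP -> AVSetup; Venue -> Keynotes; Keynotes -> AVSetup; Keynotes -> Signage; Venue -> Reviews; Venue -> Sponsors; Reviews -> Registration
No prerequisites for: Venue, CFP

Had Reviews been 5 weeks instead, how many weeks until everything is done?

19

The binding path is Venue→Keynotes→Signage = 7+3+8 = 18; finish at 18 weeks.
Reviews has 1 week of float (longest path through it is 17).
Now Venue→Reviews→Registration = 7+5+7 = 19 is longest, so the finish becomes 19 weeks.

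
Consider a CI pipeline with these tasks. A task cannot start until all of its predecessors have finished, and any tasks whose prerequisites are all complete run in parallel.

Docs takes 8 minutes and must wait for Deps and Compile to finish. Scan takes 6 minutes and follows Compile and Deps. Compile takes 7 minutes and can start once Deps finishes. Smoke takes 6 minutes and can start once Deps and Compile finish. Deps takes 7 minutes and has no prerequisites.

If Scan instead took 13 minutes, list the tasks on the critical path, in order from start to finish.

Actual critical path: Deps→Compile→Docs = 7+7+8 = 22 ⇒ 22 minutes.
Scan has 2 minutes of float (longest path through it is 20).
Now Deps→Compile→Scan = 7+7+13 = 27 is longest, so the finish becomes 27 minutes.

Deps, Compile, Scan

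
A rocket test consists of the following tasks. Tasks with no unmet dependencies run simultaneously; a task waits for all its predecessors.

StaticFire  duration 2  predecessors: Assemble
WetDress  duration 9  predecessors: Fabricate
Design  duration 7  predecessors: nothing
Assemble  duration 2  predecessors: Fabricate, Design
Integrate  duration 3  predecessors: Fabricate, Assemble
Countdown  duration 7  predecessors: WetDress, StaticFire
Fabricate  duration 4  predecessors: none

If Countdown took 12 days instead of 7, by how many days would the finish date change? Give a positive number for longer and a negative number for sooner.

5

As given, the longest chain is Fabricate→WetDress→Countdown = 4+9+7 = 20, so the finish is 20 days.
Since Countdown is critical, the +5 change carries straight to that chain (now 25 days).
That remains the longest chain; total 25 days.
Change in finish: 25 − 20 = +5 days.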